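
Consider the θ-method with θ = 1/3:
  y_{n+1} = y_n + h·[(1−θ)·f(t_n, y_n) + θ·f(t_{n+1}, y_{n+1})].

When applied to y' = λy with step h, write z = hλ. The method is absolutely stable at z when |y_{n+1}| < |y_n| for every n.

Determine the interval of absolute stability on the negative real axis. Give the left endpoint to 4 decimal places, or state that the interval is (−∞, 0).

Test eqn y'=λy, z=hλ:
  y_{n+1} = y_n + z·[2/3·y_n + 1/3·y_{n+1}] ⇒ (1 − 1/3z)y_{n+1} = (1 + 2/3z)y_n
  so R(z) = (1 + 2/3z)/(1 − 1/3z).

Solve |R(x)|<1 on ℝ⁻.
x=-0.45: |R|=0.6087
R=−1: 1+2/3x = −1+1/3x ⇒ -1/3x=2 ⇒ x=2/(-1/3)=-6.0000
Confirm numerically:
  x=-5.100: |R|=0.88889 <1
  x=-4.185: |R|=0.74739 <1
  x=-4.058: |R|=0.72485 <1
  x=-2.949: |R|=0.48714 <1
  x=-6.287: |R|=1.03090 >1
  x=-6.099: |R|=1.01088 >1
  x=-6.070: |R|=1.00772 >1
So |R|<1 on (-6.0000, 0).

z∈(-6.0000,0).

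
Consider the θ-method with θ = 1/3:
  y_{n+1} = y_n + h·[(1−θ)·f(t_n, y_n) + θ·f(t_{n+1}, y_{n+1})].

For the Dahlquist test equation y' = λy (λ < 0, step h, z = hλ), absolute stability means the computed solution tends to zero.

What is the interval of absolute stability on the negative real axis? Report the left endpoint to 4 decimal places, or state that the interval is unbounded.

(-6.0000, 0).

With y'=λy (z=hλ):
  y_{n+1} = y_n + z·[2/3·y_n + 1/3·y_{n+1}] ⇒ (1 − 1/3z)y_{n+1} = (1 + 2/3z)y_n
  so R(z) = (1 + 2/3z)/(1 − 1/3z).

Find x<0 with |R(x)|<1.
x=-0.56: |R|=0.5281
R=−1: 1+2/3x = −1+1/3x ⇒ -1/3x=2 ⇒ x=2/(-1/3)=-6.0000
Confirm numerically:
  x=-4.014: |R|=0.71685 <1
  x=-3.684: |R|=0.65350 <1
  x=-3.363: |R|=0.58557 <1
  x=-3.187: |R|=0.54534 <1
  x=-6.409: |R|=1.04347 >1
  x=-6.245: |R|=1.02650 >1
  x=-6.086: |R|=1.00947 >1
So |R|<1 on (-6.0000, 0).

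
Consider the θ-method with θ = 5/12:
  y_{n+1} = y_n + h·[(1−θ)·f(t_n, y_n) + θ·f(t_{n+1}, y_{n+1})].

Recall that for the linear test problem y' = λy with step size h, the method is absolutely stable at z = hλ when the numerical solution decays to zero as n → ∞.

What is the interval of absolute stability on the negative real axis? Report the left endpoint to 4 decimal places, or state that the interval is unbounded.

Set f=λy, z=hλ:
  y_{n+1} = y_n + z·[7/12·y_n + 5/12·y_{n+1}] ⇒ (1 − 5/12z)y_{n+1} = (1 + 7/12z)y_n
  Hence R(z) = (1 + 7/12z)/(1 − 5/12z).

Find x<0 with |R(x)|<1.
x=-1.03: |R|=0.2793
R=−1: 1+7/12x = −1+5/12x ⇒ -1/6x=2 ⇒ x=2/(-1/6)=-12.0000
Confirm numerically:
  x=-9.820: |R|=0.92864 <1
  x=-8.686: |R|=0.88043 <1
  x=-8.193: |R|=0.85624 <1
  x=-6.087: |R|=0.72131 <1
  x=-12.461: |R|=1.01241 >1
  x=-12.030: |R|=1.00083 >1
Stable set (-12.0000, 0).

(-12.0000, 0).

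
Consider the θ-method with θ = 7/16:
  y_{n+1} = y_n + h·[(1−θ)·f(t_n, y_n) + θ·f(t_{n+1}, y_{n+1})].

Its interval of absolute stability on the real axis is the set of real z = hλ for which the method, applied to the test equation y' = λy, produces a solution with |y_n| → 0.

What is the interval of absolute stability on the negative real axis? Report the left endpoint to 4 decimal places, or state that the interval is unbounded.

z∈(-16.0000,0).

Test eqn y'=λy, z=hλ:
  y_{n+1} = y_n + z·[9/16·y_n + 7/16·y_{n+1}] ⇒ (1 − 7/16z)y_{n+1} = (1 + 9/16z)y_n
  ⇒ R(z) = (1 + 9/16z)/(1 − 7/16z).

Need |R(x)|<1, x<0.
x=-0.37: |R|=0.6815
R=−1: 1+9/16x = −1+7/16x ⇒ -1/8x=2 ⇒ x=2/(-1/8)=-16.0000
Confirm numerically:
  x=-15.470: |R|=0.99147 <1
  x=-13.583: |R|=0.95648 <1
  x=-9.279: |R|=0.83395 <1
  x=-9.012: |R|=0.82328 <1
  x=-16.575: |R|=1.00871 >1
  x=-16.235: |R|=1.00363 >1
  x=-16.095: |R|=1.00148 >1
Stable set (-16.0000, 0).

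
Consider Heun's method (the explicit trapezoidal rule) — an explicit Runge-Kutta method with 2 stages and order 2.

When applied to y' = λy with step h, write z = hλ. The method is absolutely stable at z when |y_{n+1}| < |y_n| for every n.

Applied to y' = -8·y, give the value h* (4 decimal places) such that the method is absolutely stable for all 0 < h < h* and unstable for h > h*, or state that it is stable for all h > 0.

On y'=λy, z=hλ:
  order 2, 2-stage ⇒ R(z)=1+z+z^2/2
  (e.g. R(-0.72)=0.53920, |R|=0.53920)

Boundary: |R(x)|=1, x<0.
x=-0.72: |R|=0.5392
|R(-1.76)|=0.7888 |R(-1.08)|=0.5032 |R(-0.95)|=0.5012
Bisect:
  x_lo=-2.5021 |R|=1.6282  x_hi=-0.3684 |R|=0.6994
  mid=-1.43530 |R|=0.59474 →hi
  mid=-1.96872 |R|=0.96921 →hi
  mid=-2.23543 |R|=1.26315 →lo
  mid=-2.10208 |R|=1.10729 →lo
  mid=-2.03540 |R|=1.03603 →lo
  mid=-2.00206 |R|=1.00206 →lo
  mid=-1.98539 |R|=0.98550 →hi
  ...
  [-2.00011,-1.99998] ⇒ x*=-2.0000
Stable set (-2.0000, 0).

(-2.0000,0); λ=-8 ⇒ h* = 0.2500.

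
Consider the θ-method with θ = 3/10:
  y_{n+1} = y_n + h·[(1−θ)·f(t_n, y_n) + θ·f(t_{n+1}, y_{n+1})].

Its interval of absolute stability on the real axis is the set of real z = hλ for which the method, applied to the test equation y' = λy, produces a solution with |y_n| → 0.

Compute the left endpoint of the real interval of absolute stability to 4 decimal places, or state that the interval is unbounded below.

left endpoint -5.0000.

With y'=λy (z=hλ):
  y_{n+1} = y_n + z·[7/10·y_n + 3/10·y_{n+1}] ⇒ (1 − 3/10z)y_{n+1} = (1 + 7/10z)y_n
  Hence R(z) = (1 + 7/10z)/(1 − 3/10z).

Need |R(x)|<1, x<0.
x=-1.2: |R|=0.1176
R=−1: 1+7/10x = −1+3/10x ⇒ -2/5x=2 ⇒ x=2/(-2/5)=-5.0000
Confirm numerically:
  x=-2.985: |R|=0.57478 <1
  x=-2.611: |R|=0.46414 <1
  x=-2.377: |R|=0.38754 <1
  x=-5.553: |R|=1.08297 >1
  x=-5.527: |R|=1.07930 >1
Interval (-5.0000, 0).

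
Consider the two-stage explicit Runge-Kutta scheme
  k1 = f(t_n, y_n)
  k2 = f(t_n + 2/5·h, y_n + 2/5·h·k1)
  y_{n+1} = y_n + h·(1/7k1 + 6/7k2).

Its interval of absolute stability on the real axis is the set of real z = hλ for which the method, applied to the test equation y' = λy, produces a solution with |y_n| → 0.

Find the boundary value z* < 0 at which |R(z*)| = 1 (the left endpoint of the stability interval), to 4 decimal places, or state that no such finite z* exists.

On y'=λy, z=hλ:
  k1=λy_n ⇒ h·k1=z·y_n;  k2=λ(1+2/5z)y_n ⇒ h·k2=z(1+2/5z)y_n
  y_{n+1}/y_n = 1 + 1/7z + 6/7z(1+2/5z) = 1 + z + 12/35z²
  Hence R(z) = 1 + z + 12/35z².

Need |R(x)|<1, x<0.
x=-1.42: |R|=0.2713
R=1: x+12/35x²=0 ⇒ x=−35/12=-2.9167; min R=1−1/(4·12/35)=0.2708>−1
Confirm numerically:
  x=-2.814: |R|=0.90095 <1
  x=-2.078: |R|=0.40249 <1
  x=-1.811: |R|=0.31348 <1
  x=-1.432: |R|=0.27107 <1
  x=-3.253: |R|=1.37512 >1
  x=-3.235: |R|=1.35308 >1
Interval (-2.9167, 0).

z* = -2.9167.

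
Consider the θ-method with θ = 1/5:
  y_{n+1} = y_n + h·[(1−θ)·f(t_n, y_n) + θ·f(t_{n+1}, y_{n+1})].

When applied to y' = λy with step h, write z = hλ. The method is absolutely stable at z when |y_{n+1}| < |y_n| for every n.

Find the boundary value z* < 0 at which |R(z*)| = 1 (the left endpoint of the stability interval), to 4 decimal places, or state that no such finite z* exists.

z* = -3.3333.

On y'=λy, z=hλ:
  y_{n+1} = y_n + z·[4/5·y_n + 1/5·y_{n+1}] ⇒ (1 − 1/5z)y_{n+1} = (1 + 4/5z)y_n
  so R(z) = (1 + 4/5z)/(1 − 1/5z).

Need |R(x)|<1, x<0.
x=-1.53: |R|=0.1715
R=−1: 1+4/5x = −1+1/5x ⇒ -3/5x=2 ⇒ x=2/(-3/5)=-3.3333
Confirm numerically:
  x=-3.106: |R|=0.91586 <1
  x=-1.493: |R|=0.14970 <1
  x=-1.380: |R|=0.08150 <1
  x=-3.929: |R|=1.20013 >1
  x=-3.708: |R|=1.12908 >1
  x=-3.691: |R|=1.12346 >1
Stable set (-3.3333, 0).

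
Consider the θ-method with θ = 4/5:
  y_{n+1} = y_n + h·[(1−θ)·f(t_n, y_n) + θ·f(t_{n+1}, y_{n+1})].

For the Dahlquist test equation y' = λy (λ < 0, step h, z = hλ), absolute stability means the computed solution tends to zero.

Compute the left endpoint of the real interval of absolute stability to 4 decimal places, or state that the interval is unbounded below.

unbounded; (−∞, 0).

On y'=λy, z=hλ:
  y_{n+1} = y_n + z·[1/5·y_n + 4/5·y_{n+1}] ⇒ (1 − 4/5z)y_{n+1} = (1 + 1/5z)y_n
  R(z) = (1 + 1/5z)/(1 − 4/5z).

Boundary: |R(x)|=1, x<0.
x=-0.58: |R|=0.6038
x=-2: |R|=0.2308
x=-10: |R|=0.1111
x=-100: |R|=0.2346
θ=4/5≥1/2 ⇒ |1+1/5x|<|1−4/5x| ∀x<0 ⇒ interval (−∞,0).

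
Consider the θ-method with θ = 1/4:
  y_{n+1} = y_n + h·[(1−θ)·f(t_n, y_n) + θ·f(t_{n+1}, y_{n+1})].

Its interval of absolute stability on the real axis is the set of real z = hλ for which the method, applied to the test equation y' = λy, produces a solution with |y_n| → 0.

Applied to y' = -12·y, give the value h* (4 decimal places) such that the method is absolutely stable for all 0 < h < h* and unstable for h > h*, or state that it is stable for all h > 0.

Set f=λy, z=hλ:
  y_{n+1} = y_n + z·[3/4·y_n + 1/4·y_{n+1}] ⇒ (1 − 1/4z)y_{n+1} = (1 + 3/4z)y_n
  ⇒ R(z) = (1 + 3/4z)/(1 − 1/4z).

Boundary: |R(x)|=1, x<0.
x=-0.3: |R|=0.7209
R=−1: 1+3/4x = −1+1/4x ⇒ -1/2x=2 ⇒ x=2/(-1/2)=-4.0000
Confirm numerically:
  x=-3.958: |R|=0.98944 <1
  x=-3.291: |R|=0.80551 <1
  x=-2.736: |R|=0.62470 <1
  x=-4.273: |R|=1.06600 >1
  x=-4.184: |R|=1.04497 >1
  x=-4.162: |R|=1.03970 >1
So |R|<1 on (-4.0000, 0).

(-4.0000,0); λ=-12 ⇒ h* = (4)/12 = 0.3333.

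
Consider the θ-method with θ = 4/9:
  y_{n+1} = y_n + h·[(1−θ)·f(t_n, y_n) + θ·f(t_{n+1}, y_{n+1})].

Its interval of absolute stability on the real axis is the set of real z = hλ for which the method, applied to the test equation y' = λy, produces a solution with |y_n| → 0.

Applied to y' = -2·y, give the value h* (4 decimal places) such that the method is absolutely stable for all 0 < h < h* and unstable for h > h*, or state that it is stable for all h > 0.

(-18.0000,0); λ=-2 ⇒ h* = (18)/2 = 9.0000.

Set f=λy, z=hλ:
  y_{n+1} = y_n + z·[5/9·y_n + 4/9·y_{n+1}] ⇒ (1 − 4/9z)y_{n+1} = (1 + 5/9z)y_n
  ⇒ R(z) = (1 + 5/9z)/(1 − 4/9z).

Solve |R(x)|<1 on ℝ⁻.
x=-0.48: |R|=0.6044
R=−1: 1+5/9x = −1+4/9x ⇒ -1/9x=2 ⇒ x=2/(-1/9)=-18.0000
Confirm numerically:
  x=-17.811: |R|=0.99764 <1
  x=-16.721: |R|=0.98315 <1
  x=-13.975: |R|=0.93798 <1
  x=-13.588: |R|=0.93036 <1
  x=-18.397: |R|=1.00481 >1
  x=-18.391: |R|=1.00474 >1
  x=-18.068: |R|=1.00084 >1
So |R|<1 on (-18.0000, 0).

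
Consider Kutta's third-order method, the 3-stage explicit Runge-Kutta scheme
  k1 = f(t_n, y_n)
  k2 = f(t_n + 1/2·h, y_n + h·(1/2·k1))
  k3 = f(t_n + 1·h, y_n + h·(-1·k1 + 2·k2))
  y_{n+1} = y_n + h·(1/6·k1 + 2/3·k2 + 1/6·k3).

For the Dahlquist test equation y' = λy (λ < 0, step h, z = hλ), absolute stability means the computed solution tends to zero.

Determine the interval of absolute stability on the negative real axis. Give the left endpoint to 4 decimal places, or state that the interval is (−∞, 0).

Set f=λy, z=hλ:
  order 3, 3-stage ⇒ R(z)=1+z+z^2/2+z^3/6
  (e.g. R(-1.64)=-0.03036, |R|=0.03036)

Boundary: |R(x)|=1, x<0.
x=-1.64: |R|=0.0304
|R(-2.79)|=1.5176 |R(-2.16)|=0.5068 |R(-0.69)|=0.4933
Bisect:
  x_lo=-3.0051 |R|=2.0129  x_hi=-0.0865 |R|=0.9171
  mid=-1.54582 |R|=0.03332 →hi
  mid=-2.27548 |R|=0.65025 →hi
  mid=-2.64031 |R|=1.22240 →lo
  mid=-2.45790 |R|=0.91207 →hi
  mid=-2.54911 |R|=1.06079 →lo
  mid=-2.50350 |R|=0.98487 →hi
  mid=-2.52630 |R|=1.02243 →lo
  mid=-2.51490 |R|=1.00355 →lo
  mid=-2.50920 |R|=0.99418 →hi
  mid=-2.51205 |R|=0.99886 →hi
  ...
  [-2.51277,-2.51259] ⇒ x*=-2.5127
Interval (-2.5127, 0).

(-2.5127, 0).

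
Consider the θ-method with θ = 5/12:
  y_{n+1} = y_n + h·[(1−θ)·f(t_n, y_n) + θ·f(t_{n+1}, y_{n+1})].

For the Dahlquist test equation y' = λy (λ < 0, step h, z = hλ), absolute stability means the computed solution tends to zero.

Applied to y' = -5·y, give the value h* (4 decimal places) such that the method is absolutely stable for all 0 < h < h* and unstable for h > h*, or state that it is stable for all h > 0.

Test eqn y'=λy, z=hλ:
  y_{n+1} = y_n + z·[7/12·y_n + 5/12·y_{n+1}] ⇒ (1 − 5/12z)y_{n+1} = (1 + 7/12z)y_n
  so R(z) = (1 + 7/12z)/(1 − 5/12z).

Need |R(x)|<1, x<0.
x=-1.51: |R|=0.0731
R=−1: 1+7/12x = −1+5/12x ⇒ -1/6x=2 ⇒ x=2/(-1/6)=-12.0000
Confirm numerically:
  x=-9.106: |R|=0.89939 <1
  x=-7.577: |R|=0.82267 <1
  x=-6.786: |R|=0.77296 <1
  x=-12.335: |R|=1.00909 >1
  x=-12.088: |R|=1.00243 >1
So |R|<1 on (-12.0000, 0).

(-12.0000,0); λ=-5 ⇒ h* = (12)/5 = 2.4000.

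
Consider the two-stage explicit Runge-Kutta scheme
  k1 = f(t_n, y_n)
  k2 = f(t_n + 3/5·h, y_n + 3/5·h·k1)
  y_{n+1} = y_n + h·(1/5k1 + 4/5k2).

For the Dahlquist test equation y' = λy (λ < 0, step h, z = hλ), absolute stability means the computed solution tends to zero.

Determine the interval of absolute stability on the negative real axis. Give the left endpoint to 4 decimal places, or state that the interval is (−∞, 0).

z∈(-2.0833,0).

With y'=λy (z=hλ):
  k1=λy_n ⇒ h·k1=z·y_n;  k2=λ(1+3/5z)y_n ⇒ h·k2=z(1+3/5z)y_n
  y_{n+1}/y_n = 1 + 1/5z + 4/5z(1+3/5z) = 1 + z + 12/25z²
  ⇒ R(z) = 1 + z + 12/25z².

Boundary: |R(x)|=1, x<0.
x=-1.25: |R|=0.5000
R=1: x+12/25x²=0 ⇒ x=−25/12=-2.0833; min R=1−1/(4·12/25)=0.4792>−1
Confirm numerically:
  x=-1.717: |R|=0.69808 <1
  x=-1.221: |R|=0.49460 <1
  x=-1.083: |R|=0.47999 <1
  x=-2.651: |R|=1.72234 >1
  x=-2.527: |R|=1.53815 >1
  x=-2.243: |R|=1.17190 >1
So |R|<1 on (-2.0833, 0).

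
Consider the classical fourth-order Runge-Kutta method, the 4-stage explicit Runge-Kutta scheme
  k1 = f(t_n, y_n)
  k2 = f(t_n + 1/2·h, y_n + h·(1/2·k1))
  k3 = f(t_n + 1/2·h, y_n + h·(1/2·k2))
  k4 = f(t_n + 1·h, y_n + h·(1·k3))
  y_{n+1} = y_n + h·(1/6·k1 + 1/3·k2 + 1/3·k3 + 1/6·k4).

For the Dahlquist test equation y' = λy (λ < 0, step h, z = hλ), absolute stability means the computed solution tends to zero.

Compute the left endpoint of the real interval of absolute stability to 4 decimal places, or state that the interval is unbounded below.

On y'=λy, z=hλ:
  order 4, 4-stage ⇒ R(z)=1+z+z^2/2+z^3/6+z^4/24
  (e.g. R(-0.47)=0.62518, |R|=0.62518)

Need |R(x)|<1, x<0.
x=-0.47: |R|=0.6252
|R(-1.35)|=0.2896 |R(-0.89)|=0.4147 |R(-0.75)|=0.4741
Bisect:
  x_lo=-3.5254 |R|=2.8225  x_hi=-0.0632 |R|=0.9387
  mid=-1.79435 |R|=0.28455 →hi
  mid=-2.65989 |R|=0.82682 →hi
  mid=-3.09267 |R|=1.57134 →lo
  mid=-2.87628 |R|=1.14607 →lo
  mid=-2.76809 |R|=0.97437 →hi
  mid=-2.82218 |R|=1.05706 →lo
  mid=-2.79514 |R|=1.01494 →lo
  ...
  [-2.78542,-2.78520] ⇒ x*=-2.7853
Stable set (-2.7853, 0).

left endpoint -2.7853.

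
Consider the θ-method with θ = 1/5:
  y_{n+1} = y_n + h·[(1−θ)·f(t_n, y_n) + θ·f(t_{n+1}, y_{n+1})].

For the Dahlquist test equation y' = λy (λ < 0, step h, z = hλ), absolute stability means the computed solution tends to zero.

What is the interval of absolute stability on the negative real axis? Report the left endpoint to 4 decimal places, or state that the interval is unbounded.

With y'=λy (z=hλ):
  y_{n+1} = y_n + z·[4/5·y_n + 1/5·y_{n+1}] ⇒ (1 − 1/5z)y_{n+1} = (1 + 4/5z)y_n
  Hence R(z) = (1 + 4/5z)/(1 − 1/5z).

Find x<0 with |R(x)|<1.
x=-0.88: |R|=0.2517
R=−1: 1+4/5x = −1+1/5x ⇒ -3/5x=2 ⇒ x=2/(-3/5)=-3.3333
Confirm numerically:
  x=-3.255: |R|=0.97153 <1
  x=-2.452: |R|=0.64520 <1
  x=-2.078: |R|=0.46793 <1
  x=-3.703: |R|=1.12743 >1
  x=-3.455: |R|=1.04317 >1
So |R|<1 on (-3.3333, 0).

z∈(-3.3333,0).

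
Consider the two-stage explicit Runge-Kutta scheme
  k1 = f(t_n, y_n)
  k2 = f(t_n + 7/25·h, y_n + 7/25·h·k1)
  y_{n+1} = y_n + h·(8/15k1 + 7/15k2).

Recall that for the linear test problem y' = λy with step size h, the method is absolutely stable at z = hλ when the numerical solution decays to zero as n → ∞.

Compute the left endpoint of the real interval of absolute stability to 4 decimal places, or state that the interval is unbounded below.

Test eqn y'=λy, z=hλ:
  k1=λy_n ⇒ h·k1=z·y_n;  k2=λ(1+7/25z)y_n ⇒ h·k2=z(1+7/25z)y_n
  y_{n+1}/y_n = 1 + 8/15z + 7/15z(1+7/25z) = 1 + z + 49/375z²
  so R(z) = 1 + z + 49/375z².

Need |R(x)|<1, x<0.
x=-1.79: |R|=0.3713
R=1: x+49/375x²=0 ⇒ x=−375/49=-7.6531; min R=1−1/(4·49/375)=-0.9133>−1
Confirm numerically:
  x=-7.511: |R|=0.86058 <1
  x=-5.206: |R|=0.66462 <1
  x=-5.048: |R|=0.71831 <1
  x=-8.072: |R|=1.44187 >1
  x=-7.924: |R|=1.28053 >1
  x=-7.785: |R|=1.13421 >1
Stable set (-7.6531, 0).

left endpoint -7.6531.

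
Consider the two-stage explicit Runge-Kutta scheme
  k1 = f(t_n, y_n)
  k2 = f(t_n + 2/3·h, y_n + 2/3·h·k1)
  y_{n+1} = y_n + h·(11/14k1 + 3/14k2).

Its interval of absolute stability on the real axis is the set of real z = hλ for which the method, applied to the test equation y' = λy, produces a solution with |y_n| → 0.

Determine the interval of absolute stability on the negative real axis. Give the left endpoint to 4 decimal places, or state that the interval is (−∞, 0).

z∈(-7.0000,0).

With y'=λy (z=hλ):
  k1=λy_n ⇒ h·k1=z·y_n;  k2=λ(1+2/3z)y_n ⇒ h·k2=z(1+2/3z)y_n
  y_{n+1}/y_n = 1 + 11/14z + 3/14z(1+2/3z) = 1 + z + 1/7z²
  ⇒ R(z) = 1 + z + 1/7z².

Boundary: |R(x)|=1, x<0.
x=-0.4: |R|=0.6229
R=1: x+1/7x²=0 ⇒ x=−7=-7.0000; min R=1−1/(4·1/7)=-0.7500>−1
Confirm numerically:
  x=-5.086: |R|=0.39066 <1
  x=-4.390: |R|=0.63684 <1
  x=-4.019: |R|=0.71152 <1
  x=-3.921: |R|=0.72468 <1
  x=-7.460: |R|=1.49023 >1
  x=-7.157: |R|=1.16052 >1
Stable set (-7.0000, 0).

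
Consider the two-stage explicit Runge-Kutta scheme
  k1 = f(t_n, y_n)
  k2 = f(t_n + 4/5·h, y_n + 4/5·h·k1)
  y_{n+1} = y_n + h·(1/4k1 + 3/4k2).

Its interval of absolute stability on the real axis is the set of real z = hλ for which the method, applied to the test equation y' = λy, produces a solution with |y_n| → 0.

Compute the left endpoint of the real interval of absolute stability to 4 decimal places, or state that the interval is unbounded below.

On y'=λy, z=hλ:
  k1=λy_n ⇒ h·k1=z·y_n;  k2=λ(1+4/5z)y_n ⇒ h·k2=z(1+4/5z)y_n
  y_{n+1}/y_n = 1 + 1/4z + 3/4z(1+4/5z) = 1 + z + 3/5z²
  so R(z) = 1 + z + 3/5z².

Find x<0 with |R(x)|<1.
x=-0.81: |R|=0.5837
R=1: x+3/5x²=0 ⇒ x=−5/3=-1.6667; min R=1−1/(4·3/5)=0.5833>−1
Confirm numerically:
  x=-1.565: |R|=0.90453 <1
  x=-1.054: |R|=0.61255 <1
  x=-0.701: |R|=0.59384 <1
  x=-2.138: |R|=1.60463 >1
  x=-2.027: |R|=1.43824 >1
  x=-1.959: |R|=1.34361 >1
Interval (-1.6667, 0).

z* = -1.6667.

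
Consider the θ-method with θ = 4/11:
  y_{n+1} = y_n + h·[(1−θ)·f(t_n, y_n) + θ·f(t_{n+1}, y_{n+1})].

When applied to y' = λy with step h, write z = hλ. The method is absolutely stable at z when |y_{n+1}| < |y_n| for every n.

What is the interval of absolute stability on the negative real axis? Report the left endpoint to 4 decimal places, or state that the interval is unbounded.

(-7.3333, 0).

On y'=λy, z=hλ:
  y_{n+1} = y_n + z·[7/11·y_n + 4/11·y_{n+1}] ⇒ (1 − 4/11z)y_{n+1} = (1 + 7/11z)y_n
  Hence R(z) = (1 + 7/11z)/(1 − 4/11z).

Solve |R(x)|<1 on ℝ⁻.
x=-0.57: |R|=0.5279
R=−1: 1+7/11x = −1+4/11x ⇒ -3/11x=2 ⇒ x=2/(-3/11)=-7.3333
Confirm numerically:
  x=-6.507: |R|=0.93305 <1
  x=-6.323: |R|=0.91648 <1
  x=-4.211: |R|=0.66359 <1
  x=-7.887: |R|=1.03904 >1
  x=-7.824: |R|=1.03480 >1
Stable set (-7.3333, 0).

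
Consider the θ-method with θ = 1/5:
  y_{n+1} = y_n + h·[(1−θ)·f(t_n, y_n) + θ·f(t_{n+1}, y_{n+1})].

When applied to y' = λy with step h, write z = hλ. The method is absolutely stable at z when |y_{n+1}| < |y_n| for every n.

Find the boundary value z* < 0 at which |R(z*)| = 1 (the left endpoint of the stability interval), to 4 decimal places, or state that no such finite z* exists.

On y'=λy, z=hλ:
  y_{n+1} = y_n + z·[4/5·y_n + 1/5·y_{n+1}] ⇒ (1 − 1/5z)y_{n+1} = (1 + 4/5z)y_n
  R(z) = (1 + 4/5z)/(1 − 1/5z).

Need |R(x)|<1, x<0.
x=-1.36: |R|=0.0692
R=−1: 1+4/5x = −1+1/5x ⇒ -3/5x=2 ⇒ x=2/(-3/5)=-3.3333
Confirm numerically:
  x=-3.178: |R|=0.94302 <1
  x=-3.133: |R|=0.92610 <1
  x=-1.784: |R|=0.31486 <1
  x=-1.649: |R|=0.24004 <1
  x=-3.529: |R|=1.06882 >1
  x=-3.515: |R|=1.06400 >1
Interval (-3.3333, 0).

z* = -3.3333.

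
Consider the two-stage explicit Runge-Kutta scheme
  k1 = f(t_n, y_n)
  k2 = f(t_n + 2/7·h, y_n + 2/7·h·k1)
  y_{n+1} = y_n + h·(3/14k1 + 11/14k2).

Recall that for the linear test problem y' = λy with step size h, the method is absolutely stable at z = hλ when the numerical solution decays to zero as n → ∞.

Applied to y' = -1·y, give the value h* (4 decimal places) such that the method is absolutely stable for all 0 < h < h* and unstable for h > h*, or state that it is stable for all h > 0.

Test eqn y'=λy, z=hλ:
  k1=λy_n ⇒ h·k1=z·y_n;  k2=λ(1+2/7z)y_n ⇒ h·k2=z(1+2/7z)y_n
  y_{n+1}/y_n = 1 + 3/14z + 11/14z(1+2/7z) = 1 + z + 11/49z²
  R(z) = 1 + z + 11/49z².

Need |R(x)|<1, x<0.
x=-0.94: |R|=0.2584
R=1: x+11/49x²=0 ⇒ x=−49/11=-4.4545; min R=1−1/(4·11/49)=-0.1136>−1
Confirm numerically:
  x=-3.563: |R|=0.28689 <1
  x=-3.102: |R|=0.05813 <1
  x=-2.946: |R|=0.00233 <1
  x=-2.654: |R|=0.07276 <1
  x=-5.030: |R|=1.64979 >1
  x=-4.643: |R|=1.19643 >1
  x=-4.587: |R|=1.13639 >1
Stable set (-4.4545, 0).

(-4.4545,0); λ=-1 ⇒ h* = (49/11)/1 = 4.4545.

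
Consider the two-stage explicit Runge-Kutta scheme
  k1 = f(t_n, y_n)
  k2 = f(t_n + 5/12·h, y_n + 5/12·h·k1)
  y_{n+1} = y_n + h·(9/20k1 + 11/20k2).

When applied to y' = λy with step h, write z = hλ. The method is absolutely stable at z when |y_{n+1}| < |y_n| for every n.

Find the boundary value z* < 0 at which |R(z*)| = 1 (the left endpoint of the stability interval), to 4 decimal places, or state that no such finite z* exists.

z* = -4.3636.

With y'=λy (z=hλ):
  k1=λy_n ⇒ h·k1=z·y_n;  k2=λ(1+5/12z)y_n ⇒ h·k2=z(1+5/12z)y_n
  y_{n+1}/y_n = 1 + 9/20z + 11/20z(1+5/12z) = 1 + z + 11/48z²
  Hence R(z) = 1 + z + 11/48z².

Need |R(x)|<1, x<0.
x=-0.53: |R|=0.5344
R=1: x+11/48x²=0 ⇒ x=−48/11=-4.3636; min R=1−1/(4·11/48)=-0.0909>−1
Confirm numerically:
  x=-3.754: |R|=0.47553 <1
  x=-3.075: |R|=0.09191 <1
  x=-2.887: |R|=0.02305 <1
  x=-4.852: |R|=1.54302 >1
  x=-4.850: |R|=1.54057 >1
Stable set (-4.3636, 0).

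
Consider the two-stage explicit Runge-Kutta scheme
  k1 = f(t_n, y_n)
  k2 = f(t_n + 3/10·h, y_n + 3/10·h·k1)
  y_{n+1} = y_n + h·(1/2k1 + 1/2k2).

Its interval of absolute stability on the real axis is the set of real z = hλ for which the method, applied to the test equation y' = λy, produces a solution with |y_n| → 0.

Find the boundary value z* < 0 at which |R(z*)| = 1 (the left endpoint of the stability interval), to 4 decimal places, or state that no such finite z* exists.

Test eqn y'=λy, z=hλ:
  k1=λy_n ⇒ h·k1=z·y_n;  k2=λ(1+3/10z)y_n ⇒ h·k2=z(1+3/10z)y_n
  y_{n+1}/y_n = 1 + 1/2z + 1/2z(1+3/10z) = 1 + z + 3/20z²
  R(z) = 1 + z + 3/20z².

Solve |R(x)|<1 on ℝ⁻.
x=-0.97: |R|=0.1711
R=1: x+3/20x²=0 ⇒ x=−20/3=-6.6667; min R=1−1/(4·3/20)=-0.6667>−1
Confirm numerically:
  x=-6.557: |R|=0.89214 <1
  x=-6.333: |R|=0.68303 <1
  x=-3.052: |R|=0.65479 <1
  x=-7.068: |R|=1.42549 >1
  x=-6.919: |R|=1.26188 >1
  x=-6.830: |R|=1.16733 >1
So |R|<1 on (-6.6667, 0).

left endpoint -6.6667.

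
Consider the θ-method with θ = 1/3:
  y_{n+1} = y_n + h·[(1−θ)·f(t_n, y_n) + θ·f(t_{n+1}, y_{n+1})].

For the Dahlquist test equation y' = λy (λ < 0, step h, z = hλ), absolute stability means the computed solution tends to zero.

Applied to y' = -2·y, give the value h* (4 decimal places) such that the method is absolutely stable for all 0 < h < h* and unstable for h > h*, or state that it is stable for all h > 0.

(-6.0000,0); λ=-2 ⇒ h* = (6)/2 = 3.0000.

On y'=λy, z=hλ:
  y_{n+1} = y_n + z·[2/3·y_n + 1/3·y_{n+1}] ⇒ (1 − 1/3z)y_{n+1} = (1 + 2/3z)y_n
  so R(z) = (1 + 2/3z)/(1 − 1/3z).

Solve |R(x)|<1 on ℝ⁻.
x=-1.44: |R|=0.0270
R=−1: 1+2/3x = −1+1/3x ⇒ -1/3x=2 ⇒ x=2/(-1/3)=-6.0000
Confirm numerically:
  x=-5.271: |R|=0.91186 <1
  x=-5.050: |R|=0.88199 <1
  x=-4.258: |R|=0.75999 <1
  x=-3.639: |R|=0.64437 <1
  x=-6.339: |R|=1.03630 >1
  x=-6.203: |R|=1.02206 >1
  x=-6.024: |R|=1.00266 >1
Interval (-6.0000, 0).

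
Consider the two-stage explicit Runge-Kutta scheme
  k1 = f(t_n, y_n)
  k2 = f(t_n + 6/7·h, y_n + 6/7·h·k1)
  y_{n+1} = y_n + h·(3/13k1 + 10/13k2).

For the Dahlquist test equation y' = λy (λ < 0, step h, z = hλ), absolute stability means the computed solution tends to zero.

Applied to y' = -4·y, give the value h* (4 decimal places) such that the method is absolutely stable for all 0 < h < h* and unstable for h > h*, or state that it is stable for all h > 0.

(-1.5167,0); λ=-4 ⇒ h* = (91/60)/4 = 0.3792.

Test eqn y'=λy, z=hλ:
  k1=λy_n ⇒ h·k1=z·y_n;  k2=λ(1+6/7z)y_n ⇒ h·k2=z(1+6/7z)y_n
  y_{n+1}/y_n = 1 + 3/13z + 10/13z(1+6/7z) = 1 + z + 60/91z²
  Hence R(z) = 1 + z + 60/91z².

Solve |R(x)|<1 on ℝ⁻.
x=-0.35: |R|=0.7308
R=1: x+60/91x²=0 ⇒ x=−91/60=-1.5167; min R=1−1/(4·60/91)=0.6208>−1
Confirm numerically:
  x=-1.367: |R|=0.86510 <1
  x=-1.116: |R|=0.70518 <1
  x=-1.040: |R|=0.67314 <1
  x=-1.034: |R|=0.67094 <1
  x=-2.070: |R|=1.75521 >1
  x=-1.962: |R|=1.57609 >1
Stable set (-1.5167, 0).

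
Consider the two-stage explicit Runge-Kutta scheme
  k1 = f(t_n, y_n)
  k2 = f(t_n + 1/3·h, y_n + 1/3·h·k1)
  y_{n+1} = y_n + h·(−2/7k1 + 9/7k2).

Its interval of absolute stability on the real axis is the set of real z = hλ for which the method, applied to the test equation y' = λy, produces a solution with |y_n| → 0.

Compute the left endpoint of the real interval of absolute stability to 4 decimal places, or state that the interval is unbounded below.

Set f=λy, z=hλ:
  k1=λy_n ⇒ h·k1=z·y_n;  k2=λ(1+1/3z)y_n ⇒ h·k2=z(1+1/3z)y_n
  y_{n+1}/y_n = 1 − 2/7z + 9/7z(1+1/3z) = 1 + z + 3/7z²
  so R(z) = 1 + z + 3/7z².

Find x<0 with |R(x)|<1.
x=-1.21: |R|=0.4175
R=1: x+3/7x²=0 ⇒ x=−7/3=-2.3333; min R=1−1/(4·3/7)=0.4167>−1
Confirm numerically:
  x=-1.838: |R|=0.60982 <1
  x=-1.510: |R|=0.46719 <1
  x=-1.054: |R|=0.42211 <1
  x=-1.031: |R|=0.42455 <1
  x=-2.766: |R|=1.51290 >1
  x=-2.393: |R|=1.06119 >1
Interval (-2.3333, 0).

z* = -2.3333.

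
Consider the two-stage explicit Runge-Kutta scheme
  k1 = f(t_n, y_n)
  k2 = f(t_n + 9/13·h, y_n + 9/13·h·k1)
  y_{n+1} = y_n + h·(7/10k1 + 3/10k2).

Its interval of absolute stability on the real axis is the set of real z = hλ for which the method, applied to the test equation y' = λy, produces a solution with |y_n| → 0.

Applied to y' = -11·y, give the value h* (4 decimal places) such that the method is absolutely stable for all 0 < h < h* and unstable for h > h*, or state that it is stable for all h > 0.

(-4.8148,0); λ=-11 ⇒ h* = (130/27)/11 = 0.4377.

On y'=λy, z=hλ:
  k1=λy_n ⇒ h·k1=z·y_n;  k2=λ(1+9/13z)y_n ⇒ h·k2=z(1+9/13z)y_n
  y_{n+1}/y_n = 1 + 7/10z + 3/10z(1+9/13z) = 1 + z + 27/130z²
  ⇒ R(z) = 1 + z + 27/130z².

Find x<0 with |R(x)|<1.
x=-1.6: |R|=0.0683
R=1: x+27/130x²=0 ⇒ x=−130/27=-4.8148; min R=1−1/(4·27/130)=-0.2037>−1
Confirm numerically:
  x=-4.066: |R|=0.36764 <1
  x=-3.996: |R|=0.32043 <1
  x=-3.562: |R|=0.07317 <1
  x=-2.069: |R|=0.17992 <1
  x=-5.151: |R|=1.35966 >1
  x=-4.848: |R|=1.03341 >1
So |R|<1 on (-4.8148, 0).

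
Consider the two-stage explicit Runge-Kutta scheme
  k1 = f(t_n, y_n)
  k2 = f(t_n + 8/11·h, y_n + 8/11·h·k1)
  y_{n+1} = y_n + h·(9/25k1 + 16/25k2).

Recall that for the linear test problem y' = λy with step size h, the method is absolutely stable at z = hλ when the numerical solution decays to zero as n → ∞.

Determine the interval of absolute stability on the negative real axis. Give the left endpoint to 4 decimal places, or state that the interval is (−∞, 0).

(-2.1484, 0).

On y'=λy, z=hλ:
  k1=λy_n ⇒ h·k1=z·y_n;  k2=λ(1+8/11z)y_n ⇒ h·k2=z(1+8/11z)y_n
  y_{n+1}/y_n = 1 + 9/25z + 16/25z(1+8/11z) = 1 + z + 128/275z²
  ⇒ R(z) = 1 + z + 128/275z².

Solve |R(x)|<1 on ℝ⁻.
x=-0.68: |R|=0.5352
R=1: x+128/275x²=0 ⇒ x=−275/128=-2.1484; min R=1−1/(4·128/275)=0.4629>−1
Confirm numerically:
  x=-1.767: |R|=0.68628 <1
  x=-1.707: |R|=0.64926 <1
  x=-1.628: |R|=0.60563 <1
  x=-1.135: |R|=0.46461 <1
  x=-2.729: |R|=1.73745 >1
  x=-2.555: |R|=1.48350 >1
  x=-2.260: |R|=1.11736 >1
So |R|<1 on (-2.1484, 0).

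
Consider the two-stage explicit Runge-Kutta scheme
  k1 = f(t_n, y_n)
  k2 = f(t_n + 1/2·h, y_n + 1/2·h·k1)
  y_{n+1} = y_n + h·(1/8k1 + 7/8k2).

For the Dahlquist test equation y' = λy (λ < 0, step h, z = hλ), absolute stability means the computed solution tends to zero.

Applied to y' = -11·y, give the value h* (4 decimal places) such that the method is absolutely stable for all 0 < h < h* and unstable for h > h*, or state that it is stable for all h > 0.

On y'=λy, z=hλ:
  k1=λy_n ⇒ h·k1=z·y_n;  k2=λ(1+1/2z)y_n ⇒ h·k2=z(1+1/2z)y_n
  y_{n+1}/y_n = 1 + 1/8z + 7/8z(1+1/2z) = 1 + z + 7/16z²
  so R(z) = 1 + z + 7/16z².

Find x<0 with |R(x)|<1.
x=-0.66: |R|=0.5306
R=1: x+7/16x²=0 ⇒ x=−16/7=-2.2857; min R=1−1/(4·7/16)=0.4286>−1
Confirm numerically:
  x=-1.654: |R|=0.54288 <1
  x=-1.634: |R|=0.53411 <1
  x=-1.517: |R|=0.48981 <1
  x=-1.242: |R|=0.43287 <1
  x=-2.725: |R|=1.52371 >1
  x=-2.486: |R|=1.21784 >1
  x=-2.324: |R|=1.03893 >1
So |R|<1 on (-2.2857, 0).

(-2.2857,0); λ=-11 ⇒ h* = (16/7)/11 = 0.2078.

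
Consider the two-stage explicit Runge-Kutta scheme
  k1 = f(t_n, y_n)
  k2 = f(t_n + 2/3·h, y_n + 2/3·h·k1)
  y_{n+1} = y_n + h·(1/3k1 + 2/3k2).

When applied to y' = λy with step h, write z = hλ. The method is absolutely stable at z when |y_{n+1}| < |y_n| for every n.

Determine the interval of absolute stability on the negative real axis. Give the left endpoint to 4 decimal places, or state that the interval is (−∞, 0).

With y'=λy (z=hλ):
  k1=λy_n ⇒ h·k1=z·y_n;  k2=λ(1+2/3z)y_n ⇒ h·k2=z(1+2/3z)y_n
  y_{n+1}/y_n = 1 + 1/3z + 2/3z(1+2/3z) = 1 + z + 4/9z²
  ⇒ R(z) = 1 + z + 4/9z².

Boundary: |R(x)|=1, x<0.
x=-1.8: |R|=0.6400
R=1: x+4/9x²=0 ⇒ x=−9/4=-2.2500; min R=1−1/(4·4/9)=0.4375>−1
Confirm numerically:
  x=-1.887: |R|=0.69556 <1
  x=-1.070: |R|=0.43884 <1
  x=-1.006: |R|=0.44379 <1
  x=-0.938: |R|=0.45304 <1
  x=-2.727: |R|=1.57812 >1
  x=-2.650: |R|=1.47111 >1
  x=-2.637: |R|=1.45356 >1
Interval (-2.2500, 0).

(-2.2500, 0).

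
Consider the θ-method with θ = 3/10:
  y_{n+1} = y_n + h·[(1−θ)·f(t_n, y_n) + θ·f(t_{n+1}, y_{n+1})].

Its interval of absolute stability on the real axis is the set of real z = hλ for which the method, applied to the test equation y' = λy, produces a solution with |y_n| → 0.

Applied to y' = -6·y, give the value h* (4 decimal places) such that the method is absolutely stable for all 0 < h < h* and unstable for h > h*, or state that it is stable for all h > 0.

Set f=λy, z=hλ:
  y_{n+1} = y_n + z·[7/10·y_n + 3/10·y_{n+1}] ⇒ (1 − 3/10z)y_{n+1} = (1 + 7/10z)y_n
  Hence R(z) = (1 + 7/10z)/(1 − 3/10z).

Need |R(x)|<1, x<0.
x=-0.73: |R|=0.4011
R=−1: 1+7/10x = −1+3/10x ⇒ -2/5x=2 ⇒ x=2/(-2/5)=-5.0000
Confirm numerically:
  x=-4.338: |R|=0.88494 <1
  x=-4.241: |R|=0.86639 <1
  x=-3.068: |R|=0.59758 <1
  x=-2.120: |R|=0.29584 <1
  x=-5.064: |R|=1.01016 >1
  x=-5.032: |R|=1.00510 >1
So |R|<1 on (-5.0000, 0).

(-5.0000,0); λ=-6 ⇒ h* = (5)/6 = 0.8333.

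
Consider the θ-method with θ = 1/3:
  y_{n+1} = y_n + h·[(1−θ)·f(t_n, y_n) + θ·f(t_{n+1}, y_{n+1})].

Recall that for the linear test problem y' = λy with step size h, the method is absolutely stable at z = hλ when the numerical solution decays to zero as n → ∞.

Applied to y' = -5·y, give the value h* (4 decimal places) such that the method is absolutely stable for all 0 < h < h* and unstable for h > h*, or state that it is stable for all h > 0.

Set f=λy, z=hλ:
  y_{n+1} = y_n + z·[2/3·y_n + 1/3·y_{n+1}] ⇒ (1 − 1/3z)y_{n+1} = (1 + 2/3z)y_n
  so R(z) = (1 + 2/3z)/(1 − 1/3z).

Need |R(x)|<1, x<0.
x=-1.66: |R|=0.0687
R=−1: 1+2/3x = −1+1/3x ⇒ -1/3x=2 ⇒ x=2/(-1/3)=-6.0000
Confirm numerically:
  x=-4.215: |R|=0.75260 <1
  x=-3.093: |R|=0.52290 <1
  x=-3.037: |R|=0.50919 <1
  x=-2.411: |R|=0.33672 <1
  x=-6.480: |R|=1.05063 >1
  x=-6.377: |R|=1.04020 >1
  x=-6.253: |R|=1.02734 >1
Stable set (-6.0000, 0).

(-6.0000,0); λ=-5 ⇒ h* = (6)/5 = 1.2000.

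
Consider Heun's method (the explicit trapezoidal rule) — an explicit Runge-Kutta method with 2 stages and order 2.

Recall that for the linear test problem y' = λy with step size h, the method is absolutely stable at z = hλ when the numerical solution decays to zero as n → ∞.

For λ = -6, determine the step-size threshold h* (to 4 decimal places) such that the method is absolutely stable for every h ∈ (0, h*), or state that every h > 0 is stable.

(-2.0000,0); λ=-6 ⇒ h* = 0.3333.

With y'=λy (z=hλ):
  order 2, 2-stage ⇒ R(z)=1+z+z^2/2
  (e.g. R(-0.97)=0.50045, |R|=0.50045)

Need |R(x)|<1, x<0.
x=-0.97: |R|=0.5005
|R(-0.79)|=0.5221 |R(-0.53)|=0.6104 |R(-0.51)|=0.6200
Bisect:
  x_lo=-2.4299 |R|=1.5223  x_hi=-0.1706 |R|=0.8440
  mid=-1.30025 |R|=0.54508 →hi
  mid=-1.86509 |R|=0.87419 →hi
  mid=-2.14751 |R|=1.15839 →lo
  mid=-2.00630 |R|=1.00632 →lo
  mid=-1.93570 |R|=0.93776 →hi
  mid=-1.97100 |R|=0.97142 →hi
  mid=-1.98865 |R|=0.98871 →hi
  mid=-1.99747 |R|=0.99748 →hi
  mid=-2.00189 |R|=1.00189 →lo
  ...
  [-2.00009,-1.99996] ⇒ x*=-2.0000
So |R|<1 on (-2.0000, 0).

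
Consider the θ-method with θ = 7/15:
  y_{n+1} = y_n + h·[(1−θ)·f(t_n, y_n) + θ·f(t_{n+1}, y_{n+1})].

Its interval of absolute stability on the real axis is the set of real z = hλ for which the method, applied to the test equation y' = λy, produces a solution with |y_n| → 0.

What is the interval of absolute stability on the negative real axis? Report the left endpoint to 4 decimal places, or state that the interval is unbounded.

(-30.0000, 0).

Set f=λy, z=hλ:
  y_{n+1} = y_n + z·[8/15·y_n + 7/15·y_{n+1}] ⇒ (1 − 7/15z)y_{n+1} = (1 + 8/15z)y_n
  Hence R(z) = (1 + 8/15z)/(1 − 7/15z).

Need |R(x)|<1, x<0.
x=-1.55: |R|=0.1006
R=−1: 1+8/15x = −1+7/15x ⇒ -1/15x=2 ⇒ x=2/(-1/15)=-30.0000
Confirm numerically:
  x=-25.077: |R|=0.97416 <1
  x=-21.920: |R|=0.95203 <1
  x=-12.380: |R|=0.82668 <1
  x=-30.096: |R|=1.00043 >1
  x=-30.077: |R|=1.00034 >1
  x=-30.068: |R|=1.00030 >1
Interval (-30.0000, 0).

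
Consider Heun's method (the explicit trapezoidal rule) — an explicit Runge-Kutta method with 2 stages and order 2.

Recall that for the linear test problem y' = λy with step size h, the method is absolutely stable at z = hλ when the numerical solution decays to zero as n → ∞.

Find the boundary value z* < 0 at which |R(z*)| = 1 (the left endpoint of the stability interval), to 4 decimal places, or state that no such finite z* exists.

Set f=λy, z=hλ:
  order 2, 2-stage ⇒ R(z)=1+z+z^2/2
  (e.g. R(-0.62)=0.57220, |R|=0.57220)

Need |R(x)|<1, x<0.
x=-0.62: |R|=0.5722
|R(-1.49)|=0.6200 |R(-1.36)|=0.5648 |R(-0.92)|=0.5032
Bisect:
  x_lo=-2.4803 |R|=1.5956  x_hi=-0.1202 |R|=0.8870
  mid=-1.30024 |R|=0.54507 →hi
  mid=-1.89026 |R|=0.89628 →hi
  mid=-2.18527 |R|=1.20244 →lo
  mid=-2.03777 |R|=1.03848 →lo
  mid=-1.96402 |R|=0.96466 →hi
  mid=-2.00089 |R|=1.00089 →lo
  mid=-1.98245 |R|=0.98261 →hi
  ...
  [-2.00003,-1.99988] ⇒ x*=-2.0000
So |R|<1 on (-2.0000, 0).

left endpoint -2.0000.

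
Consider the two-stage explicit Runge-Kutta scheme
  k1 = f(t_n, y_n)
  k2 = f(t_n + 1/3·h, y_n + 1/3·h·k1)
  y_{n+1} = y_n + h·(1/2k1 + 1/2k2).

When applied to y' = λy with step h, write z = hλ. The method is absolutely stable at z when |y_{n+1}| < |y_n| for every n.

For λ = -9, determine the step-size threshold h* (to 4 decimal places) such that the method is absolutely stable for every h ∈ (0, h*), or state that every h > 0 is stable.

(-6.0000,0); λ=-9 ⇒ h* = (6)/9 = 0.6667.

Test eqn y'=λy, z=hλ:
  k1=λy_n ⇒ h·k1=z·y_n;  k2=λ(1+1/3z)y_n ⇒ h·k2=z(1+1/3z)y_n
  y_{n+1}/y_n = 1 + 1/2z + 1/2z(1+1/3z) = 1 + z + 1/6z²
  ⇒ R(z) = 1 + z + 1/6z².

Find x<0 with |R(x)|<1.
x=-1.03: |R|=0.1468
R=1: x+1/6x²=0 ⇒ x=−6=-6.0000; min R=1−1/(4·1/6)=-0.5000>−1
Confirm numerically:
  x=-5.392: |R|=0.45361 <1
  x=-5.187: |R|=0.29716 <1
  x=-3.886: |R|=0.36917 <1
  x=-6.416: |R|=1.44484 >1
  x=-6.393: |R|=1.41874 >1
Stable set (-6.0000, 0).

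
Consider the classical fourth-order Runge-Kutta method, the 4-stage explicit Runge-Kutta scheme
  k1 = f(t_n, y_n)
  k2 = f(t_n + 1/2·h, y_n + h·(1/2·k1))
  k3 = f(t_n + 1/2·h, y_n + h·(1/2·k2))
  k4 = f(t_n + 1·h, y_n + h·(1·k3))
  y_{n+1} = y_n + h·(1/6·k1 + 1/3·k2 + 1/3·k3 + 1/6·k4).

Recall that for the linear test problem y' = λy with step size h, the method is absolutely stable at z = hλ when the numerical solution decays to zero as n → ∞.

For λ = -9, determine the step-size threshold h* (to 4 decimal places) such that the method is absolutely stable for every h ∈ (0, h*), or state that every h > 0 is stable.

(-2.7853,0); λ=-9 ⇒ h* = 0.3095.

Test eqn y'=λy, z=hλ:
  order 4, 4-stage ⇒ R(z)=1+z+z^2/2+z^3/6+z^4/24
  (e.g. R(-0.7)=0.49784, |R|=0.49784)

Need |R(x)|<1, x<0.
x=-0.7: |R|=0.4978
|R(-2.38)|=0.5422 |R(-1.6)|=0.2704 |R(-0.71)|=0.4930
Bisect:
  x_lo=-3.1322 |R|=1.6621  x_hi=-0.1908 |R|=0.8263
  mid=-1.66151 |R|=0.27187 →hi
  mid=-2.39686 |R|=0.55582 →hi
  mid=-2.76454 |R|=0.96916 →hi
  mid=-2.94838 |R|=1.27505 →lo
  mid=-2.85646 |R|=1.11271 →lo
  mid=-2.81050 |R|=1.03867 →lo
  mid=-2.78752 |R|=1.00336 →lo
  mid=-2.77603 |R|=0.98612 →hi
  mid=-2.78178 |R|=0.99471 →hi
  mid=-2.78465 |R|=0.99903 →hi
  ...
  [-2.78537,-2.78519] ⇒ x*=-2.7853
So |R|<1 on (-2.7853, 0).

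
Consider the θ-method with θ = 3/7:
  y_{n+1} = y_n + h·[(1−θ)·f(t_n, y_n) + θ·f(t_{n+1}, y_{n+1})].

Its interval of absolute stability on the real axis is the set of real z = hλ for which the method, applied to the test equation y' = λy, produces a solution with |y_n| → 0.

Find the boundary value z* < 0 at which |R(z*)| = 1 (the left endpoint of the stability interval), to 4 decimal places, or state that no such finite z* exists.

Set f=λy, z=hλ:
  y_{n+1} = y_n + z·[4/7·y_n + 3/7·y_{n+1}] ⇒ (1 − 3/7z)y_{n+1} = (1 + 4/7z)y_n
  so R(z) = (1 + 4/7z)/(1 − 3/7z).

Need |R(x)|<1, x<0.
x=-1.06: |R|=0.2711
R=−1: 1+4/7x = −1+3/7x ⇒ -1/7x=2 ⇒ x=2/(-1/7)=-14.0000
Confirm numerically:
  x=-10.247: |R|=0.90056 <1
  x=-9.935: |R|=0.88955 <1
  x=-8.970: |R|=0.85167 <1
  x=-7.133: |R|=0.75820 <1
  x=-14.578: |R|=1.01139 >1
  x=-14.355: |R|=1.00709 >1
So |R|<1 on (-14.0000, 0).

z* = -14.0000.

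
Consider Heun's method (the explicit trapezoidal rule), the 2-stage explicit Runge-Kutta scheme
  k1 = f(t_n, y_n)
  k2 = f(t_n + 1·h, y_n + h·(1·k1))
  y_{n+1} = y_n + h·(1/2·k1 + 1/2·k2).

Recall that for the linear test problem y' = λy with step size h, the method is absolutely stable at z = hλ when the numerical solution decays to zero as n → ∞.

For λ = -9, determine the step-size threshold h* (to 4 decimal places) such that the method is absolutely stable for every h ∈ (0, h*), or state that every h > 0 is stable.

(-2.0000,0); λ=-9 ⇒ h* = 0.2222.

With y'=λy (z=hλ):
  order 2, 2-stage ⇒ R(z)=1+z+z^2/2
  (e.g. R(-1.56)=0.65680, |R|=0.65680)

Find x<0 with |R(x)|<1.
x=-1.56: |R|=0.6568
|R(-1.66)|=0.7178 |R(-1.1)|=0.5050 |R(-0.53)|=0.6104
Bisect:
  x_lo=-2.3380 |R|=1.3951  x_hi=-0.2716 |R|=0.7653
  mid=-1.30479 |R|=0.54645 →hi
  mid=-1.82140 |R|=0.83735 →hi
  mid=-2.07971 |R|=1.08288 →lo
  mid=-1.95055 |R|=0.95178 →hi
  mid=-2.01513 |R|=1.01525 →lo
  mid=-1.98284 |R|=0.98299 →hi
  mid=-1.99899 |R|=0.99899 →hi
  mid=-2.00706 |R|=1.00708 →lo
  mid=-2.00302 |R|=1.00303 →lo
  mid=-2.00101 |R|=1.00101 →lo
  ...
  [-2.00012,-2.00000] ⇒ x*=-2.0000
So |R|<1 on (-2.0000, 0).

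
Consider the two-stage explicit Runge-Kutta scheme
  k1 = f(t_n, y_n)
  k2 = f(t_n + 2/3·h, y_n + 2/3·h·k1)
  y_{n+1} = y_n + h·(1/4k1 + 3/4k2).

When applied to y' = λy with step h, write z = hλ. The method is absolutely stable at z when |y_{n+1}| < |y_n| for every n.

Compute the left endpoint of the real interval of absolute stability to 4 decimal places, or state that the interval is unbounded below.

z* = -2.0000.

With y'=λy (z=hλ):
  k1=λy_n ⇒ h·k1=z·y_n;  k2=λ(1+2/3z)y_n ⇒ h·k2=z(1+2/3z)y_n
  y_{n+1}/y_n = 1 + 1/4z + 3/4z(1+2/3z) = 1 + z + 1/2z²
  R(z) = 1 + z + 1/2z².

Find x<0 with |R(x)|<1.
x=-1.76: |R|=0.7888
R=1: x+1/2x²=0 ⇒ x=−2=-2.0000; min R=1−1/(4·1/2)=0.5000>−1
Confirm numerically:
  x=-1.352: |R|=0.56195 <1
  x=-1.276: |R|=0.53809 <1
  x=-0.970: |R|=0.50045 <1
  x=-2.502: |R|=1.62800 >1
  x=-2.255: |R|=1.28751 >1
  x=-2.090: |R|=1.09405 >1
Interval (-2.0000, 0).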